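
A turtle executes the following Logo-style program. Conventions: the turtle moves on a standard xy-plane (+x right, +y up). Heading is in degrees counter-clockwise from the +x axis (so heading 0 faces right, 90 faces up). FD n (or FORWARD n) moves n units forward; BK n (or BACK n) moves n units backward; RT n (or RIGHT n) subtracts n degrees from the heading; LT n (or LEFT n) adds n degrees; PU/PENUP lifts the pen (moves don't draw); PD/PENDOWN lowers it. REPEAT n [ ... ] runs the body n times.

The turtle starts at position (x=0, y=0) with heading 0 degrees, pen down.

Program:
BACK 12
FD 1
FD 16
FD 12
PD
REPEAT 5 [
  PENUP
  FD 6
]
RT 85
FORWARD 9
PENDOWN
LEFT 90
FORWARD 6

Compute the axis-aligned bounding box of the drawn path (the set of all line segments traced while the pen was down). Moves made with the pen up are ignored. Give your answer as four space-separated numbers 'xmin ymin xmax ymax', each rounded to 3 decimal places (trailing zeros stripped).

Executing turtle program step by step:
Start: pos=(0,0), heading=0, pen down
BK 12: (0,0) -> (-12,0) [heading=0, draw]
FD 1: (-12,0) -> (-11,0) [heading=0, draw]
FD 16: (-11,0) -> (5,0) [heading=0, draw]
FD 12: (5,0) -> (17,0) [heading=0, draw]
PD: pen down
REPEAT 5 [
  -- iteration 1/5 --
  PU: pen up
  FD 6: (17,0) -> (23,0) [heading=0, move]
  -- iteration 2/5 --
  PU: pen up
  FD 6: (23,0) -> (29,0) [heading=0, move]
  -- iteration 3/5 --
  PU: pen up
  FD 6: (29,0) -> (35,0) [heading=0, move]
  -- iteration 4/5 --
  PU: pen up
  FD 6: (35,0) -> (41,0) [heading=0, move]
  -- iteration 5/5 --
  PU: pen up
  FD 6: (41,0) -> (47,0) [heading=0, move]
]
RT 85: heading 0 -> 275
FD 9: (47,0) -> (47.784,-8.966) [heading=275, move]
PD: pen down
LT 90: heading 275 -> 5
FD 6: (47.784,-8.966) -> (53.762,-8.443) [heading=5, draw]
Final: pos=(53.762,-8.443), heading=5, 5 segment(s) drawn

Segment endpoints: x in {-12, -11, 0, 5, 17, 47.784, 53.762}, y in {-8.966, -8.443, 0}
xmin=-12, ymin=-8.966, xmax=53.762, ymax=0

Answer: -12 -8.966 53.762 0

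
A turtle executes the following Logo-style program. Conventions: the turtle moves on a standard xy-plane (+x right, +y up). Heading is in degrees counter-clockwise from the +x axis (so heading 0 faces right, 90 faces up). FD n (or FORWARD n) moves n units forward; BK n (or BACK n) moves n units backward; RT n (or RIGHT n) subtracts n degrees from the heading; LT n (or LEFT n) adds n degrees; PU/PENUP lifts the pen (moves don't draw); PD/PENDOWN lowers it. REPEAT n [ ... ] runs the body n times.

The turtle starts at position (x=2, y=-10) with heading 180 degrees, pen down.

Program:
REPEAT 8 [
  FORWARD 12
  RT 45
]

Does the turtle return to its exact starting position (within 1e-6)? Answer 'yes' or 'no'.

Executing turtle program step by step:
Start: pos=(2,-10), heading=180, pen down
REPEAT 8 [
  -- iteration 1/8 --
  FD 12: (2,-10) -> (-10,-10) [heading=180, draw]
  RT 45: heading 180 -> 135
  -- iteration 2/8 --
  FD 12: (-10,-10) -> (-18.485,-1.515) [heading=135, draw]
  RT 45: heading 135 -> 90
  -- iteration 3/8 --
  FD 12: (-18.485,-1.515) -> (-18.485,10.485) [heading=90, draw]
  RT 45: heading 90 -> 45
  -- iteration 4/8 --
  FD 12: (-18.485,10.485) -> (-10,18.971) [heading=45, draw]
  RT 45: heading 45 -> 0
  -- iteration 5/8 --
  FD 12: (-10,18.971) -> (2,18.971) [heading=0, draw]
  RT 45: heading 0 -> 315
  -- iteration 6/8 --
  FD 12: (2,18.971) -> (10.485,10.485) [heading=315, draw]
  RT 45: heading 315 -> 270
  -- iteration 7/8 --
  FD 12: (10.485,10.485) -> (10.485,-1.515) [heading=270, draw]
  RT 45: heading 270 -> 225
  -- iteration 8/8 --
  FD 12: (10.485,-1.515) -> (2,-10) [heading=225, draw]
  RT 45: heading 225 -> 180
]
Final: pos=(2,-10), heading=180, 8 segment(s) drawn

Start position: (2, -10)
Final position: (2, -10)
Distance = 0; < 1e-6 -> CLOSED

Answer: yes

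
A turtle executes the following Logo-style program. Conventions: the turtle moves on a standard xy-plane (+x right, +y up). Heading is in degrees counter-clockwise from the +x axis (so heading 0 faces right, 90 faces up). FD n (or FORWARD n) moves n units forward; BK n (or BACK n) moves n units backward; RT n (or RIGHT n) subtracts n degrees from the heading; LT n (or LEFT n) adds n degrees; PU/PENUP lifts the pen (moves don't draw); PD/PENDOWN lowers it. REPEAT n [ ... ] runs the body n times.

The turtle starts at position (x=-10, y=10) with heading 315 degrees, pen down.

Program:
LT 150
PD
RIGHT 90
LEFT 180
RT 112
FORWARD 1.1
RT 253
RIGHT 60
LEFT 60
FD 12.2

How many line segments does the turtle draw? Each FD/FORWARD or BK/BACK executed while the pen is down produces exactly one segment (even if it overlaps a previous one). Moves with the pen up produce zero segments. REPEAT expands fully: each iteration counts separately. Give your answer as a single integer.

Answer: 2

Derivation:
Executing turtle program step by step:
Start: pos=(-10,10), heading=315, pen down
LT 150: heading 315 -> 105
PD: pen down
RT 90: heading 105 -> 15
LT 180: heading 15 -> 195
RT 112: heading 195 -> 83
FD 1.1: (-10,10) -> (-9.866,11.092) [heading=83, draw]
RT 253: heading 83 -> 190
RT 60: heading 190 -> 130
LT 60: heading 130 -> 190
FD 12.2: (-9.866,11.092) -> (-21.881,8.973) [heading=190, draw]
Final: pos=(-21.881,8.973), heading=190, 2 segment(s) drawn
Segments drawn: 2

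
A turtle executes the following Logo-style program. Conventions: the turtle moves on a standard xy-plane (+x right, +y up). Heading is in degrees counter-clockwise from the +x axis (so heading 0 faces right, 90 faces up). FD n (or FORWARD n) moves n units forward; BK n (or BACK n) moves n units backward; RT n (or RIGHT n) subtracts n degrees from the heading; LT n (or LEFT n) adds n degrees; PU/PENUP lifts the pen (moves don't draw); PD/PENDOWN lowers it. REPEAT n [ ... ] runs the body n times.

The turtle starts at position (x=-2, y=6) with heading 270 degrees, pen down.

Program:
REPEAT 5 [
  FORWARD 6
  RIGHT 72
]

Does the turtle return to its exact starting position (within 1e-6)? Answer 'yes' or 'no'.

Executing turtle program step by step:
Start: pos=(-2,6), heading=270, pen down
REPEAT 5 [
  -- iteration 1/5 --
  FD 6: (-2,6) -> (-2,0) [heading=270, draw]
  RT 72: heading 270 -> 198
  -- iteration 2/5 --
  FD 6: (-2,0) -> (-7.706,-1.854) [heading=198, draw]
  RT 72: heading 198 -> 126
  -- iteration 3/5 --
  FD 6: (-7.706,-1.854) -> (-11.233,3) [heading=126, draw]
  RT 72: heading 126 -> 54
  -- iteration 4/5 --
  FD 6: (-11.233,3) -> (-7.706,7.854) [heading=54, draw]
  RT 72: heading 54 -> 342
  -- iteration 5/5 --
  FD 6: (-7.706,7.854) -> (-2,6) [heading=342, draw]
  RT 72: heading 342 -> 270
]
Final: pos=(-2,6), heading=270, 5 segment(s) drawn

Start position: (-2, 6)
Final position: (-2, 6)
Distance = 0; < 1e-6 -> CLOSED

Answer: yes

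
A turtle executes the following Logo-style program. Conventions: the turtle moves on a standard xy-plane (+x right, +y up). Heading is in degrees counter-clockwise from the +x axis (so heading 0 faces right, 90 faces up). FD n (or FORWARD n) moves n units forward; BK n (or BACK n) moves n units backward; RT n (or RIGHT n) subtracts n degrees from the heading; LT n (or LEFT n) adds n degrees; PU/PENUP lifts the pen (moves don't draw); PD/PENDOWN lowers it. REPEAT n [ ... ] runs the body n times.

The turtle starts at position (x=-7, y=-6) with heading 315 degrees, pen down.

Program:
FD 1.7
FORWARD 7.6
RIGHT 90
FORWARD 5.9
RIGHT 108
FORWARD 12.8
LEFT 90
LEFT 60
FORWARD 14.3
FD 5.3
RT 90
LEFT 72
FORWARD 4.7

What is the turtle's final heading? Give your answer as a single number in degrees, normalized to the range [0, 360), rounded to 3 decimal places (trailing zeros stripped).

Answer: 249

Derivation:
Executing turtle program step by step:
Start: pos=(-7,-6), heading=315, pen down
FD 1.7: (-7,-6) -> (-5.798,-7.202) [heading=315, draw]
FD 7.6: (-5.798,-7.202) -> (-0.424,-12.576) [heading=315, draw]
RT 90: heading 315 -> 225
FD 5.9: (-0.424,-12.576) -> (-4.596,-16.748) [heading=225, draw]
RT 108: heading 225 -> 117
FD 12.8: (-4.596,-16.748) -> (-10.407,-5.343) [heading=117, draw]
LT 90: heading 117 -> 207
LT 60: heading 207 -> 267
FD 14.3: (-10.407,-5.343) -> (-11.155,-19.624) [heading=267, draw]
FD 5.3: (-11.155,-19.624) -> (-11.433,-24.916) [heading=267, draw]
RT 90: heading 267 -> 177
LT 72: heading 177 -> 249
FD 4.7: (-11.433,-24.916) -> (-13.117,-29.304) [heading=249, draw]
Final: pos=(-13.117,-29.304), heading=249, 7 segment(s) drawn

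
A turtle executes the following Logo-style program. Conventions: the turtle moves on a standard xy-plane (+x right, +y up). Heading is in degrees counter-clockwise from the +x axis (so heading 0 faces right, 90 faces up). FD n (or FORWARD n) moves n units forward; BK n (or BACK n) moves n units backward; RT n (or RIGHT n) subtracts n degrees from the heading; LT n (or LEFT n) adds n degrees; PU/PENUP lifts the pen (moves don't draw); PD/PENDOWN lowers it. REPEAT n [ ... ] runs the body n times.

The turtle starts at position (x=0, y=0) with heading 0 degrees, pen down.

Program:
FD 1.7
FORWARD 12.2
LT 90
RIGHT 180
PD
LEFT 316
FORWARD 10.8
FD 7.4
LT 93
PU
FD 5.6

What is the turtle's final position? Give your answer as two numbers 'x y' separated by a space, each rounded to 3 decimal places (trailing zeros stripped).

Answer: 5.484 -16.766

Derivation:
Executing turtle program step by step:
Start: pos=(0,0), heading=0, pen down
FD 1.7: (0,0) -> (1.7,0) [heading=0, draw]
FD 12.2: (1.7,0) -> (13.9,0) [heading=0, draw]
LT 90: heading 0 -> 90
RT 180: heading 90 -> 270
PD: pen down
LT 316: heading 270 -> 226
FD 10.8: (13.9,0) -> (6.398,-7.769) [heading=226, draw]
FD 7.4: (6.398,-7.769) -> (1.257,-13.092) [heading=226, draw]
LT 93: heading 226 -> 319
PU: pen up
FD 5.6: (1.257,-13.092) -> (5.484,-16.766) [heading=319, move]
Final: pos=(5.484,-16.766), heading=319, 4 segment(s) drawn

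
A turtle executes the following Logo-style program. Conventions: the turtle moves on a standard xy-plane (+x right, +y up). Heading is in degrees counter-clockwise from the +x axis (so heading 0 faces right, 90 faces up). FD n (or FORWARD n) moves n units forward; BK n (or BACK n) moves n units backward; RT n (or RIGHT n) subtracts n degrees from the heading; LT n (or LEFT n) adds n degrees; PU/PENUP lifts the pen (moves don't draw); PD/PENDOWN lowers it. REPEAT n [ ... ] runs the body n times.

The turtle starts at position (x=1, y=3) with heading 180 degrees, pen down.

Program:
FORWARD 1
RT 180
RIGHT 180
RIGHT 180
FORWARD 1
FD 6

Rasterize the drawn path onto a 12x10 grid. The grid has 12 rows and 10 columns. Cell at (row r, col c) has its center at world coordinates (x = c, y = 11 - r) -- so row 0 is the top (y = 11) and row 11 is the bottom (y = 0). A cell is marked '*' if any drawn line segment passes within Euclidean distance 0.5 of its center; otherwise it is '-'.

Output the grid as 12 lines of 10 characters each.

Segment 0: (1,3) -> (0,3)
Segment 1: (0,3) -> (1,3)
Segment 2: (1,3) -> (7,3)

Answer: ----------
----------
----------
----------
----------
----------
----------
----------
********--
----------
----------
----------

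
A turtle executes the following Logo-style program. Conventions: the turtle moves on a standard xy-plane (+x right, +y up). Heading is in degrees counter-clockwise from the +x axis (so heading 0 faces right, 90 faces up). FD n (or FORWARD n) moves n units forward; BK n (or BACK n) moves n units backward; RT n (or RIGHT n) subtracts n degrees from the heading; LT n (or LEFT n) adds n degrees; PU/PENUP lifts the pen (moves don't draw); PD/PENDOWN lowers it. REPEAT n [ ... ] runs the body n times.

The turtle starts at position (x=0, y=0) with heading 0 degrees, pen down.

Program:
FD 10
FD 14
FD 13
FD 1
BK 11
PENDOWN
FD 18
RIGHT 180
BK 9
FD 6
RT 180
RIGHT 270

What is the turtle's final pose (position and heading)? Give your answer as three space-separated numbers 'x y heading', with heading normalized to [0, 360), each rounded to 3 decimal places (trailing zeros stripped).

Executing turtle program step by step:
Start: pos=(0,0), heading=0, pen down
FD 10: (0,0) -> (10,0) [heading=0, draw]
FD 14: (10,0) -> (24,0) [heading=0, draw]
FD 13: (24,0) -> (37,0) [heading=0, draw]
FD 1: (37,0) -> (38,0) [heading=0, draw]
BK 11: (38,0) -> (27,0) [heading=0, draw]
PD: pen down
FD 18: (27,0) -> (45,0) [heading=0, draw]
RT 180: heading 0 -> 180
BK 9: (45,0) -> (54,0) [heading=180, draw]
FD 6: (54,0) -> (48,0) [heading=180, draw]
RT 180: heading 180 -> 0
RT 270: heading 0 -> 90
Final: pos=(48,0), heading=90, 8 segment(s) drawn

Answer: 48 0 90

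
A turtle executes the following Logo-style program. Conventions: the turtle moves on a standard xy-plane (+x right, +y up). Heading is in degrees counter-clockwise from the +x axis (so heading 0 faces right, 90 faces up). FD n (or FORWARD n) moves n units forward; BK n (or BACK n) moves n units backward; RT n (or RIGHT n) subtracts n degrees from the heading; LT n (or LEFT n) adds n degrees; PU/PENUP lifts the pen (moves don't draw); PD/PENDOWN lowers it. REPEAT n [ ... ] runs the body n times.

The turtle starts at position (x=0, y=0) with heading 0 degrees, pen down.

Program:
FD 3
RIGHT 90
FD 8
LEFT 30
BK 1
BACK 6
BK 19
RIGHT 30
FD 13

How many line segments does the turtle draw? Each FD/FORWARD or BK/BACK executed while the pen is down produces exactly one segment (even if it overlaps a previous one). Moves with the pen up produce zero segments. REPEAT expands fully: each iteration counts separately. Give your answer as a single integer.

Executing turtle program step by step:
Start: pos=(0,0), heading=0, pen down
FD 3: (0,0) -> (3,0) [heading=0, draw]
RT 90: heading 0 -> 270
FD 8: (3,0) -> (3,-8) [heading=270, draw]
LT 30: heading 270 -> 300
BK 1: (3,-8) -> (2.5,-7.134) [heading=300, draw]
BK 6: (2.5,-7.134) -> (-0.5,-1.938) [heading=300, draw]
BK 19: (-0.5,-1.938) -> (-10,14.517) [heading=300, draw]
RT 30: heading 300 -> 270
FD 13: (-10,14.517) -> (-10,1.517) [heading=270, draw]
Final: pos=(-10,1.517), heading=270, 6 segment(s) drawn
Segments drawn: 6

Answer: 6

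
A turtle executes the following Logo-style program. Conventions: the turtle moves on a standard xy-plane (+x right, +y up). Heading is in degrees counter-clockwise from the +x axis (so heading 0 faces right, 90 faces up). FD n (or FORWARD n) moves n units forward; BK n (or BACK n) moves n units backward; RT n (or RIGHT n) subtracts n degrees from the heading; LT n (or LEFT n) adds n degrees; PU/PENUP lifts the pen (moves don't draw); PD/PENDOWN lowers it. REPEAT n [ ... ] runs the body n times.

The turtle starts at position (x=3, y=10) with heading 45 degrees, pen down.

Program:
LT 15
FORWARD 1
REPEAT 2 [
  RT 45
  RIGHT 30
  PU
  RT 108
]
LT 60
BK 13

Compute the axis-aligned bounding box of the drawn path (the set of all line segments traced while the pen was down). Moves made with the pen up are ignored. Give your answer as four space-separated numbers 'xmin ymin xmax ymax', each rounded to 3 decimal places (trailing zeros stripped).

Executing turtle program step by step:
Start: pos=(3,10), heading=45, pen down
LT 15: heading 45 -> 60
FD 1: (3,10) -> (3.5,10.866) [heading=60, draw]
REPEAT 2 [
  -- iteration 1/2 --
  RT 45: heading 60 -> 15
  RT 30: heading 15 -> 345
  PU: pen up
  RT 108: heading 345 -> 237
  -- iteration 2/2 --
  RT 45: heading 237 -> 192
  RT 30: heading 192 -> 162
  PU: pen up
  RT 108: heading 162 -> 54
]
LT 60: heading 54 -> 114
BK 13: (3.5,10.866) -> (8.788,-1.01) [heading=114, move]
Final: pos=(8.788,-1.01), heading=114, 1 segment(s) drawn

Segment endpoints: x in {3, 3.5}, y in {10, 10.866}
xmin=3, ymin=10, xmax=3.5, ymax=10.866

Answer: 3 10 3.5 10.866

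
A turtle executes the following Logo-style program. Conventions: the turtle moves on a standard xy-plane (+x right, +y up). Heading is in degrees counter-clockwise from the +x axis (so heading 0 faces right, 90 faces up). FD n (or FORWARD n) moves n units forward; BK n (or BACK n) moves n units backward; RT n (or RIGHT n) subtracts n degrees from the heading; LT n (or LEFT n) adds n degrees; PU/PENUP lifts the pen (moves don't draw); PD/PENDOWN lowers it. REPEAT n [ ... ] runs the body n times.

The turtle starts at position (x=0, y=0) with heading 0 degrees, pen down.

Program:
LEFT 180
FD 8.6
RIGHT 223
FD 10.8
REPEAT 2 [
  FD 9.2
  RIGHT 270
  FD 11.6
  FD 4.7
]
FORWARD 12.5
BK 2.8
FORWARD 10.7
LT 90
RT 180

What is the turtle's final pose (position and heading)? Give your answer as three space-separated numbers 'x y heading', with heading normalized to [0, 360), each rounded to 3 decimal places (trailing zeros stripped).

Answer: -3.423 30.039 47

Derivation:
Executing turtle program step by step:
Start: pos=(0,0), heading=0, pen down
LT 180: heading 0 -> 180
FD 8.6: (0,0) -> (-8.6,0) [heading=180, draw]
RT 223: heading 180 -> 317
FD 10.8: (-8.6,0) -> (-0.701,-7.366) [heading=317, draw]
REPEAT 2 [
  -- iteration 1/2 --
  FD 9.2: (-0.701,-7.366) -> (6.027,-13.64) [heading=317, draw]
  RT 270: heading 317 -> 47
  FD 11.6: (6.027,-13.64) -> (13.938,-5.156) [heading=47, draw]
  FD 4.7: (13.938,-5.156) -> (17.144,-1.719) [heading=47, draw]
  -- iteration 2/2 --
  FD 9.2: (17.144,-1.719) -> (23.418,5.01) [heading=47, draw]
  RT 270: heading 47 -> 137
  FD 11.6: (23.418,5.01) -> (14.934,12.921) [heading=137, draw]
  FD 4.7: (14.934,12.921) -> (11.497,16.126) [heading=137, draw]
]
FD 12.5: (11.497,16.126) -> (2.355,24.651) [heading=137, draw]
BK 2.8: (2.355,24.651) -> (4.403,22.742) [heading=137, draw]
FD 10.7: (4.403,22.742) -> (-3.423,30.039) [heading=137, draw]
LT 90: heading 137 -> 227
RT 180: heading 227 -> 47
Final: pos=(-3.423,30.039), heading=47, 11 segment(s) drawn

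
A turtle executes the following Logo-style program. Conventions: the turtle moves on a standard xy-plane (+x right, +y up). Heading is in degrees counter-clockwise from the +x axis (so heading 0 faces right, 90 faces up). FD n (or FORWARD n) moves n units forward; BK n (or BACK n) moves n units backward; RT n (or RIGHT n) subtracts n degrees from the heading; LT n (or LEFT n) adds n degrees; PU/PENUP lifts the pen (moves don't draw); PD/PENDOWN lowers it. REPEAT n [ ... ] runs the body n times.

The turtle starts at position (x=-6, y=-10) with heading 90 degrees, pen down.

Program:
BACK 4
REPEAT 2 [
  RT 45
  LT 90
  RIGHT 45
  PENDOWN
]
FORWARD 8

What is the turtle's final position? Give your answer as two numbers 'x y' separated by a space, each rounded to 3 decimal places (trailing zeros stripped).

Answer: -6 -6

Derivation:
Executing turtle program step by step:
Start: pos=(-6,-10), heading=90, pen down
BK 4: (-6,-10) -> (-6,-14) [heading=90, draw]
REPEAT 2 [
  -- iteration 1/2 --
  RT 45: heading 90 -> 45
  LT 90: heading 45 -> 135
  RT 45: heading 135 -> 90
  PD: pen down
  -- iteration 2/2 --
  RT 45: heading 90 -> 45
  LT 90: heading 45 -> 135
  RT 45: heading 135 -> 90
  PD: pen down
]
FD 8: (-6,-14) -> (-6,-6) [heading=90, draw]
Final: pos=(-6,-6), heading=90, 2 segment(s) drawn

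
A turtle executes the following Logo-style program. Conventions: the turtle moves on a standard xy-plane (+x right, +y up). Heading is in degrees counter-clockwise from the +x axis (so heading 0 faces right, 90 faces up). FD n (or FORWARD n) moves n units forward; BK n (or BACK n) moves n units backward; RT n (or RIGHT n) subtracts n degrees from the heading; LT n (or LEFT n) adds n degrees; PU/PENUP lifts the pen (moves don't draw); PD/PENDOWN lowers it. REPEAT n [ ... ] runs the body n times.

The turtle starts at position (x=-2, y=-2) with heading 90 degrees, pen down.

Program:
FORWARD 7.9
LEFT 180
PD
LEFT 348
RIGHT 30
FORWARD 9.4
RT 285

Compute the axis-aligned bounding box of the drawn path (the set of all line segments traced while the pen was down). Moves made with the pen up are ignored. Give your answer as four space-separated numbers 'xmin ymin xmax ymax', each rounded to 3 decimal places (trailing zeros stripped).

Executing turtle program step by step:
Start: pos=(-2,-2), heading=90, pen down
FD 7.9: (-2,-2) -> (-2,5.9) [heading=90, draw]
LT 180: heading 90 -> 270
PD: pen down
LT 348: heading 270 -> 258
RT 30: heading 258 -> 228
FD 9.4: (-2,5.9) -> (-8.29,-1.086) [heading=228, draw]
RT 285: heading 228 -> 303
Final: pos=(-8.29,-1.086), heading=303, 2 segment(s) drawn

Segment endpoints: x in {-8.29, -2, -2}, y in {-2, -1.086, 5.9}
xmin=-8.29, ymin=-2, xmax=-2, ymax=5.9

Answer: -8.29 -2 -2 5.9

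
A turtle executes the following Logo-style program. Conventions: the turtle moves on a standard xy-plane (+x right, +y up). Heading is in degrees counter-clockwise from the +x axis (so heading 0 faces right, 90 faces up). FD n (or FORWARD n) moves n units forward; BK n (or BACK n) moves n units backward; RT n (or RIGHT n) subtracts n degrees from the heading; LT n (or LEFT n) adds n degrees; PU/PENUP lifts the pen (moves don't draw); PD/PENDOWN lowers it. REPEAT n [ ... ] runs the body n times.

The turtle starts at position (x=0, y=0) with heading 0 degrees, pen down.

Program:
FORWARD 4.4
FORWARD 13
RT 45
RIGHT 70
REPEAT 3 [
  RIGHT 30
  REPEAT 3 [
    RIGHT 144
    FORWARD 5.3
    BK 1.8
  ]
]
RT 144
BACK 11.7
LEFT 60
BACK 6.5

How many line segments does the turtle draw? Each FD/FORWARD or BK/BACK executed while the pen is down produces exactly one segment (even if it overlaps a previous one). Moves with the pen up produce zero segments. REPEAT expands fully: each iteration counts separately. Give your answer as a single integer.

Executing turtle program step by step:
Start: pos=(0,0), heading=0, pen down
FD 4.4: (0,0) -> (4.4,0) [heading=0, draw]
FD 13: (4.4,0) -> (17.4,0) [heading=0, draw]
RT 45: heading 0 -> 315
RT 70: heading 315 -> 245
REPEAT 3 [
  -- iteration 1/3 --
  RT 30: heading 245 -> 215
  REPEAT 3 [
    -- iteration 1/3 --
    RT 144: heading 215 -> 71
    FD 5.3: (17.4,0) -> (19.126,5.011) [heading=71, draw]
    BK 1.8: (19.126,5.011) -> (18.539,3.309) [heading=71, draw]
    -- iteration 2/3 --
    RT 144: heading 71 -> 287
    FD 5.3: (18.539,3.309) -> (20.089,-1.759) [heading=287, draw]
    BK 1.8: (20.089,-1.759) -> (19.563,-0.038) [heading=287, draw]
    -- iteration 3/3 --
    RT 144: heading 287 -> 143
    FD 5.3: (19.563,-0.038) -> (15.33,3.152) [heading=143, draw]
    BK 1.8: (15.33,3.152) -> (16.768,2.069) [heading=143, draw]
  ]
  -- iteration 2/3 --
  RT 30: heading 143 -> 113
  REPEAT 3 [
    -- iteration 1/3 --
    RT 144: heading 113 -> 329
    FD 5.3: (16.768,2.069) -> (21.311,-0.661) [heading=329, draw]
    BK 1.8: (21.311,-0.661) -> (19.768,0.266) [heading=329, draw]
    -- iteration 2/3 --
    RT 144: heading 329 -> 185
    FD 5.3: (19.768,0.266) -> (14.488,-0.196) [heading=185, draw]
    BK 1.8: (14.488,-0.196) -> (16.281,-0.039) [heading=185, draw]
    -- iteration 3/3 --
    RT 144: heading 185 -> 41
    FD 5.3: (16.281,-0.039) -> (20.281,3.438) [heading=41, draw]
    BK 1.8: (20.281,3.438) -> (18.922,2.257) [heading=41, draw]
  ]
  -- iteration 3/3 --
  RT 30: heading 41 -> 11
  REPEAT 3 [
    -- iteration 1/3 --
    RT 144: heading 11 -> 227
    FD 5.3: (18.922,2.257) -> (15.308,-1.619) [heading=227, draw]
    BK 1.8: (15.308,-1.619) -> (16.535,-0.303) [heading=227, draw]
    -- iteration 2/3 --
    RT 144: heading 227 -> 83
    FD 5.3: (16.535,-0.303) -> (17.181,4.958) [heading=83, draw]
    BK 1.8: (17.181,4.958) -> (16.962,3.171) [heading=83, draw]
    -- iteration 3/3 --
    RT 144: heading 83 -> 299
    FD 5.3: (16.962,3.171) -> (19.531,-1.464) [heading=299, draw]
    BK 1.8: (19.531,-1.464) -> (18.659,0.11) [heading=299, draw]
  ]
]
RT 144: heading 299 -> 155
BK 11.7: (18.659,0.11) -> (29.263,-4.834) [heading=155, draw]
LT 60: heading 155 -> 215
BK 6.5: (29.263,-4.834) -> (34.587,-1.106) [heading=215, draw]
Final: pos=(34.587,-1.106), heading=215, 22 segment(s) drawn
Segments drawn: 22

Answer: 22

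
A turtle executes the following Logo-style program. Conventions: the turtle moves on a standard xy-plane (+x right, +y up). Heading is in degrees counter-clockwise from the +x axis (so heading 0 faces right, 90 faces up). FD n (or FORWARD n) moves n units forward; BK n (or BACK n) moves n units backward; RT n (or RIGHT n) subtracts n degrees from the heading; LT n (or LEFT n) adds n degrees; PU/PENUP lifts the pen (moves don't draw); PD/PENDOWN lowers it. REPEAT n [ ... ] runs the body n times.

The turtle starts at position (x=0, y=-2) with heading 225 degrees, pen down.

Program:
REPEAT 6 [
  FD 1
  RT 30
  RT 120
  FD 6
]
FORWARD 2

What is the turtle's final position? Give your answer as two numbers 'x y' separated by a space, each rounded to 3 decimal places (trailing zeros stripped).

Answer: 3.623 4.276

Derivation:
Executing turtle program step by step:
Start: pos=(0,-2), heading=225, pen down
REPEAT 6 [
  -- iteration 1/6 --
  FD 1: (0,-2) -> (-0.707,-2.707) [heading=225, draw]
  RT 30: heading 225 -> 195
  RT 120: heading 195 -> 75
  FD 6: (-0.707,-2.707) -> (0.846,3.088) [heading=75, draw]
  -- iteration 2/6 --
  FD 1: (0.846,3.088) -> (1.105,4.054) [heading=75, draw]
  RT 30: heading 75 -> 45
  RT 120: heading 45 -> 285
  FD 6: (1.105,4.054) -> (2.658,-1.741) [heading=285, draw]
  -- iteration 3/6 --
  FD 1: (2.658,-1.741) -> (2.916,-2.707) [heading=285, draw]
  RT 30: heading 285 -> 255
  RT 120: heading 255 -> 135
  FD 6: (2.916,-2.707) -> (-1.326,1.536) [heading=135, draw]
  -- iteration 4/6 --
  FD 1: (-1.326,1.536) -> (-2.033,2.243) [heading=135, draw]
  RT 30: heading 135 -> 105
  RT 120: heading 105 -> 345
  FD 6: (-2.033,2.243) -> (3.762,0.69) [heading=345, draw]
  -- iteration 5/6 --
  FD 1: (3.762,0.69) -> (4.728,0.431) [heading=345, draw]
  RT 30: heading 345 -> 315
  RT 120: heading 315 -> 195
  FD 6: (4.728,0.431) -> (-1.067,-1.122) [heading=195, draw]
  -- iteration 6/6 --
  FD 1: (-1.067,-1.122) -> (-2.033,-1.381) [heading=195, draw]
  RT 30: heading 195 -> 165
  RT 120: heading 165 -> 45
  FD 6: (-2.033,-1.381) -> (2.209,2.862) [heading=45, draw]
]
FD 2: (2.209,2.862) -> (3.623,4.276) [heading=45, draw]
Final: pos=(3.623,4.276), heading=45, 13 segment(s) drawn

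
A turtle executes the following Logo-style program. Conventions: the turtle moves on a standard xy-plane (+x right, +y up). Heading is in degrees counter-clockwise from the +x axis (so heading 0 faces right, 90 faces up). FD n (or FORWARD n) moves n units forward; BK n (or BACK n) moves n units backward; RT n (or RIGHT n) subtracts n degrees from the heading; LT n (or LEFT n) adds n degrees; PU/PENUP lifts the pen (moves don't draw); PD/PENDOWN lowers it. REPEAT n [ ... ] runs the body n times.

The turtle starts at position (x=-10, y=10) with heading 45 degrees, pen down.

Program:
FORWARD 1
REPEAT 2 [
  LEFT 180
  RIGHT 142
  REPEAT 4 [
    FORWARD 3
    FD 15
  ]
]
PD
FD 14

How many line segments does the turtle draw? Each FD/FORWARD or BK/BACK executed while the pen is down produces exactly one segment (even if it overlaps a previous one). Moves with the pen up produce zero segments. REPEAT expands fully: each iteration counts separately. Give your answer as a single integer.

Answer: 18

Derivation:
Executing turtle program step by step:
Start: pos=(-10,10), heading=45, pen down
FD 1: (-10,10) -> (-9.293,10.707) [heading=45, draw]
REPEAT 2 [
  -- iteration 1/2 --
  LT 180: heading 45 -> 225
  RT 142: heading 225 -> 83
  REPEAT 4 [
    -- iteration 1/4 --
    FD 3: (-9.293,10.707) -> (-8.927,13.685) [heading=83, draw]
    FD 15: (-8.927,13.685) -> (-7.099,28.573) [heading=83, draw]
    -- iteration 2/4 --
    FD 3: (-7.099,28.573) -> (-6.734,31.551) [heading=83, draw]
    FD 15: (-6.734,31.551) -> (-4.906,46.439) [heading=83, draw]
    -- iteration 3/4 --
    FD 3: (-4.906,46.439) -> (-4.54,49.416) [heading=83, draw]
    FD 15: (-4.54,49.416) -> (-2.712,64.305) [heading=83, draw]
    -- iteration 4/4 --
    FD 3: (-2.712,64.305) -> (-2.346,67.282) [heading=83, draw]
    FD 15: (-2.346,67.282) -> (-0.518,82.17) [heading=83, draw]
  ]
  -- iteration 2/2 --
  LT 180: heading 83 -> 263
  RT 142: heading 263 -> 121
  REPEAT 4 [
    -- iteration 1/4 --
    FD 3: (-0.518,82.17) -> (-2.063,84.742) [heading=121, draw]
    FD 15: (-2.063,84.742) -> (-9.789,97.599) [heading=121, draw]
    -- iteration 2/4 --
    FD 3: (-9.789,97.599) -> (-11.334,100.171) [heading=121, draw]
    FD 15: (-11.334,100.171) -> (-19.06,113.028) [heading=121, draw]
    -- iteration 3/4 --
    FD 3: (-19.06,113.028) -> (-20.605,115.6) [heading=121, draw]
    FD 15: (-20.605,115.6) -> (-28.33,128.457) [heading=121, draw]
    -- iteration 4/4 --
    FD 3: (-28.33,128.457) -> (-29.875,131.029) [heading=121, draw]
    FD 15: (-29.875,131.029) -> (-37.601,143.886) [heading=121, draw]
  ]
]
PD: pen down
FD 14: (-37.601,143.886) -> (-44.812,155.887) [heading=121, draw]
Final: pos=(-44.812,155.887), heading=121, 18 segment(s) drawn
Segments drawn: 18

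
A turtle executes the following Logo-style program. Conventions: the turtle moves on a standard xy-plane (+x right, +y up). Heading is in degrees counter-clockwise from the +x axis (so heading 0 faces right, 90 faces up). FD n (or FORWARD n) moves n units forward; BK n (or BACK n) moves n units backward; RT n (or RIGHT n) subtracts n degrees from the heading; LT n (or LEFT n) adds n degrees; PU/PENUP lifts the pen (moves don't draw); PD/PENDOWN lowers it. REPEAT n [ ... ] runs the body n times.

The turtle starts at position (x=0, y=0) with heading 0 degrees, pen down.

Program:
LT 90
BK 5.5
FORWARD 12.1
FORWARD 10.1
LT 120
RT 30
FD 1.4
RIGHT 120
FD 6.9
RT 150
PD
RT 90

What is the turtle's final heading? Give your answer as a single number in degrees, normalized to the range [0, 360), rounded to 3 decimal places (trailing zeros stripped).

Answer: 180

Derivation:
Executing turtle program step by step:
Start: pos=(0,0), heading=0, pen down
LT 90: heading 0 -> 90
BK 5.5: (0,0) -> (0,-5.5) [heading=90, draw]
FD 12.1: (0,-5.5) -> (0,6.6) [heading=90, draw]
FD 10.1: (0,6.6) -> (0,16.7) [heading=90, draw]
LT 120: heading 90 -> 210
RT 30: heading 210 -> 180
FD 1.4: (0,16.7) -> (-1.4,16.7) [heading=180, draw]
RT 120: heading 180 -> 60
FD 6.9: (-1.4,16.7) -> (2.05,22.676) [heading=60, draw]
RT 150: heading 60 -> 270
PD: pen down
RT 90: heading 270 -> 180
Final: pos=(2.05,22.676), heading=180, 5 segment(s) drawn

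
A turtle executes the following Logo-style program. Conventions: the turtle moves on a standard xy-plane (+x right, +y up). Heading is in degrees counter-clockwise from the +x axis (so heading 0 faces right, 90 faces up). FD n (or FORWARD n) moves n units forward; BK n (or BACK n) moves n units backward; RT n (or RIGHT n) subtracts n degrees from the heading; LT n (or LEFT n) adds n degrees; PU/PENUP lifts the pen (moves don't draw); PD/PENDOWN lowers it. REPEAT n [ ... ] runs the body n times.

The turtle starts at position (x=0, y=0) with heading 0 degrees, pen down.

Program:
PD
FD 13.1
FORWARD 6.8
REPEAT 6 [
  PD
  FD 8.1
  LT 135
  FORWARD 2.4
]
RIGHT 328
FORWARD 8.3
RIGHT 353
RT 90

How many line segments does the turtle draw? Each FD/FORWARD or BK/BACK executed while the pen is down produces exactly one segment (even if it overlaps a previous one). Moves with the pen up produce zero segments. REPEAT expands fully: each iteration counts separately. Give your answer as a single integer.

Executing turtle program step by step:
Start: pos=(0,0), heading=0, pen down
PD: pen down
FD 13.1: (0,0) -> (13.1,0) [heading=0, draw]
FD 6.8: (13.1,0) -> (19.9,0) [heading=0, draw]
REPEAT 6 [
  -- iteration 1/6 --
  PD: pen down
  FD 8.1: (19.9,0) -> (28,0) [heading=0, draw]
  LT 135: heading 0 -> 135
  FD 2.4: (28,0) -> (26.303,1.697) [heading=135, draw]
  -- iteration 2/6 --
  PD: pen down
  FD 8.1: (26.303,1.697) -> (20.575,7.425) [heading=135, draw]
  LT 135: heading 135 -> 270
  FD 2.4: (20.575,7.425) -> (20.575,5.025) [heading=270, draw]
  -- iteration 3/6 --
  PD: pen down
  FD 8.1: (20.575,5.025) -> (20.575,-3.075) [heading=270, draw]
  LT 135: heading 270 -> 45
  FD 2.4: (20.575,-3.075) -> (22.272,-1.378) [heading=45, draw]
  -- iteration 4/6 --
  PD: pen down
  FD 8.1: (22.272,-1.378) -> (28,4.349) [heading=45, draw]
  LT 135: heading 45 -> 180
  FD 2.4: (28,4.349) -> (25.6,4.349) [heading=180, draw]
  -- iteration 5/6 --
  PD: pen down
  FD 8.1: (25.6,4.349) -> (17.5,4.349) [heading=180, draw]
  LT 135: heading 180 -> 315
  FD 2.4: (17.5,4.349) -> (19.197,2.652) [heading=315, draw]
  -- iteration 6/6 --
  PD: pen down
  FD 8.1: (19.197,2.652) -> (24.925,-3.075) [heading=315, draw]
  LT 135: heading 315 -> 90
  FD 2.4: (24.925,-3.075) -> (24.925,-0.675) [heading=90, draw]
]
RT 328: heading 90 -> 122
FD 8.3: (24.925,-0.675) -> (20.526,6.363) [heading=122, draw]
RT 353: heading 122 -> 129
RT 90: heading 129 -> 39
Final: pos=(20.526,6.363), heading=39, 15 segment(s) drawn
Segments drawn: 15

Answer: 15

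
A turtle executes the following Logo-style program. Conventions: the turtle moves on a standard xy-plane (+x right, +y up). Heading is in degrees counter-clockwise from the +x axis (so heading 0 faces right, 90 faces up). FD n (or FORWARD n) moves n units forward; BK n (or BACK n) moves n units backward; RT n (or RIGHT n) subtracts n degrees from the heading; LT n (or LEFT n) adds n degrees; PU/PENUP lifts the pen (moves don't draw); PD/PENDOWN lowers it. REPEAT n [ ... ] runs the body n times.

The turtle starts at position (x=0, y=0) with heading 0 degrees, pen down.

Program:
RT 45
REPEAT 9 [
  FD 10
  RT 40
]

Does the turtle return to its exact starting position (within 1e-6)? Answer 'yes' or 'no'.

Executing turtle program step by step:
Start: pos=(0,0), heading=0, pen down
RT 45: heading 0 -> 315
REPEAT 9 [
  -- iteration 1/9 --
  FD 10: (0,0) -> (7.071,-7.071) [heading=315, draw]
  RT 40: heading 315 -> 275
  -- iteration 2/9 --
  FD 10: (7.071,-7.071) -> (7.943,-17.033) [heading=275, draw]
  RT 40: heading 275 -> 235
  -- iteration 3/9 --
  FD 10: (7.943,-17.033) -> (2.207,-25.225) [heading=235, draw]
  RT 40: heading 235 -> 195
  -- iteration 4/9 --
  FD 10: (2.207,-25.225) -> (-7.452,-27.813) [heading=195, draw]
  RT 40: heading 195 -> 155
  -- iteration 5/9 --
  FD 10: (-7.452,-27.813) -> (-16.515,-23.587) [heading=155, draw]
  RT 40: heading 155 -> 115
  -- iteration 6/9 --
  FD 10: (-16.515,-23.587) -> (-20.742,-14.523) [heading=115, draw]
  RT 40: heading 115 -> 75
  -- iteration 7/9 --
  FD 10: (-20.742,-14.523) -> (-18.153,-4.864) [heading=75, draw]
  RT 40: heading 75 -> 35
  -- iteration 8/9 --
  FD 10: (-18.153,-4.864) -> (-9.962,0.872) [heading=35, draw]
  RT 40: heading 35 -> 355
  -- iteration 9/9 --
  FD 10: (-9.962,0.872) -> (0,0) [heading=355, draw]
  RT 40: heading 355 -> 315
]
Final: pos=(0,0), heading=315, 9 segment(s) drawn

Start position: (0, 0)
Final position: (0, 0)
Distance = 0; < 1e-6 -> CLOSED

Answer: yes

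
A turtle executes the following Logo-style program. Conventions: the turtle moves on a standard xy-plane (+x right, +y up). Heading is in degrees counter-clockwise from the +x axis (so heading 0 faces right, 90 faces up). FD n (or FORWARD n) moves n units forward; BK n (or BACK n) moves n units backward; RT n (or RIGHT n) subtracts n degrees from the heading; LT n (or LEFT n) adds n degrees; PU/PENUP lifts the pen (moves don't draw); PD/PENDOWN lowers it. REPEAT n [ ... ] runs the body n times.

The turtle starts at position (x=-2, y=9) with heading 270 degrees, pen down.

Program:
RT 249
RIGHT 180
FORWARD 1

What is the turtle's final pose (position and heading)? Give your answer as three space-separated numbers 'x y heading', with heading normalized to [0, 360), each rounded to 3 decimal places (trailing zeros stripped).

Answer: -2.934 8.642 201

Derivation:
Executing turtle program step by step:
Start: pos=(-2,9), heading=270, pen down
RT 249: heading 270 -> 21
RT 180: heading 21 -> 201
FD 1: (-2,9) -> (-2.934,8.642) [heading=201, draw]
Final: pos=(-2.934,8.642), heading=201, 1 segment(s) drawn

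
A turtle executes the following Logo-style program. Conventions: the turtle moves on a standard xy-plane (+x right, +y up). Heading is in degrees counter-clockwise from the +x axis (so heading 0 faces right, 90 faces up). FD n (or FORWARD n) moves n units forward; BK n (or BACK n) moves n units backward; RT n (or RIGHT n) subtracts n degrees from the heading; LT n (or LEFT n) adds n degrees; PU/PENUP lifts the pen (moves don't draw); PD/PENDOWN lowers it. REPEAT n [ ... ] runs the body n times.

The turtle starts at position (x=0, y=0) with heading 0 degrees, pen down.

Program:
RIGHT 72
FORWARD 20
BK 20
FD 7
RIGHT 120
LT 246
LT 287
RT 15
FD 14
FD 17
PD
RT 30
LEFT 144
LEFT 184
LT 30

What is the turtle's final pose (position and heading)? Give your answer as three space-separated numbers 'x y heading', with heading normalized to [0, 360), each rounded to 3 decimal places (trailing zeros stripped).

Answer: 27.863 -23.992 294

Derivation:
Executing turtle program step by step:
Start: pos=(0,0), heading=0, pen down
RT 72: heading 0 -> 288
FD 20: (0,0) -> (6.18,-19.021) [heading=288, draw]
BK 20: (6.18,-19.021) -> (0,0) [heading=288, draw]
FD 7: (0,0) -> (2.163,-6.657) [heading=288, draw]
RT 120: heading 288 -> 168
LT 246: heading 168 -> 54
LT 287: heading 54 -> 341
RT 15: heading 341 -> 326
FD 14: (2.163,-6.657) -> (13.77,-14.486) [heading=326, draw]
FD 17: (13.77,-14.486) -> (27.863,-23.992) [heading=326, draw]
PD: pen down
RT 30: heading 326 -> 296
LT 144: heading 296 -> 80
LT 184: heading 80 -> 264
LT 30: heading 264 -> 294
Final: pos=(27.863,-23.992), heading=294, 5 segment(s) drawn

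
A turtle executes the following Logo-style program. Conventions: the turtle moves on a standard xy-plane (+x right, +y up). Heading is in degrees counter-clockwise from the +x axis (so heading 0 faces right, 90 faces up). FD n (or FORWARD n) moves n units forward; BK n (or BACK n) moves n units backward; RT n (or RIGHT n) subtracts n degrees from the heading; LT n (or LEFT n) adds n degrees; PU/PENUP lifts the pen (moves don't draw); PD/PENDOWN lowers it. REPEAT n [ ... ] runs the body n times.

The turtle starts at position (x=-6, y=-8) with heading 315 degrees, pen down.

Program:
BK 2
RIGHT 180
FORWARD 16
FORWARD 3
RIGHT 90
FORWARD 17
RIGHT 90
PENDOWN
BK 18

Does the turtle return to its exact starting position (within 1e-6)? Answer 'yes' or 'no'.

Answer: no

Derivation:
Executing turtle program step by step:
Start: pos=(-6,-8), heading=315, pen down
BK 2: (-6,-8) -> (-7.414,-6.586) [heading=315, draw]
RT 180: heading 315 -> 135
FD 16: (-7.414,-6.586) -> (-18.728,4.728) [heading=135, draw]
FD 3: (-18.728,4.728) -> (-20.849,6.849) [heading=135, draw]
RT 90: heading 135 -> 45
FD 17: (-20.849,6.849) -> (-8.828,18.87) [heading=45, draw]
RT 90: heading 45 -> 315
PD: pen down
BK 18: (-8.828,18.87) -> (-21.556,31.598) [heading=315, draw]
Final: pos=(-21.556,31.598), heading=315, 5 segment(s) drawn

Start position: (-6, -8)
Final position: (-21.556, 31.598)
Distance = 42.544; >= 1e-6 -> NOT closed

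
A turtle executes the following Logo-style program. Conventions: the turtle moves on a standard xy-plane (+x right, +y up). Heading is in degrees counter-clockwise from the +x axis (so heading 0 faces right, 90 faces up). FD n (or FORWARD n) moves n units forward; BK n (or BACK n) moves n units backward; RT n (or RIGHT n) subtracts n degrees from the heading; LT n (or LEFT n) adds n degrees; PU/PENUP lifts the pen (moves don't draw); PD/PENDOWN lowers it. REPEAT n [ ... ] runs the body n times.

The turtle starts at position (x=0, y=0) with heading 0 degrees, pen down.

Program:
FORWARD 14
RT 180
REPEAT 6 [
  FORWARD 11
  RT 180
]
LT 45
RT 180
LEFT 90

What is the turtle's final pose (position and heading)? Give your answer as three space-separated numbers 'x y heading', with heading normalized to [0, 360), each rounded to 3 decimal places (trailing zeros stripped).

Answer: 14 0 135

Derivation:
Executing turtle program step by step:
Start: pos=(0,0), heading=0, pen down
FD 14: (0,0) -> (14,0) [heading=0, draw]
RT 180: heading 0 -> 180
REPEAT 6 [
  -- iteration 1/6 --
  FD 11: (14,0) -> (3,0) [heading=180, draw]
  RT 180: heading 180 -> 0
  -- iteration 2/6 --
  FD 11: (3,0) -> (14,0) [heading=0, draw]
  RT 180: heading 0 -> 180
  -- iteration 3/6 --
  FD 11: (14,0) -> (3,0) [heading=180, draw]
  RT 180: heading 180 -> 0
  -- iteration 4/6 --
  FD 11: (3,0) -> (14,0) [heading=0, draw]
  RT 180: heading 0 -> 180
  -- iteration 5/6 --
  FD 11: (14,0) -> (3,0) [heading=180, draw]
  RT 180: heading 180 -> 0
  -- iteration 6/6 --
  FD 11: (3,0) -> (14,0) [heading=0, draw]
  RT 180: heading 0 -> 180
]
LT 45: heading 180 -> 225
RT 180: heading 225 -> 45
LT 90: heading 45 -> 135
Final: pos=(14,0), heading=135, 7 segment(s) drawn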